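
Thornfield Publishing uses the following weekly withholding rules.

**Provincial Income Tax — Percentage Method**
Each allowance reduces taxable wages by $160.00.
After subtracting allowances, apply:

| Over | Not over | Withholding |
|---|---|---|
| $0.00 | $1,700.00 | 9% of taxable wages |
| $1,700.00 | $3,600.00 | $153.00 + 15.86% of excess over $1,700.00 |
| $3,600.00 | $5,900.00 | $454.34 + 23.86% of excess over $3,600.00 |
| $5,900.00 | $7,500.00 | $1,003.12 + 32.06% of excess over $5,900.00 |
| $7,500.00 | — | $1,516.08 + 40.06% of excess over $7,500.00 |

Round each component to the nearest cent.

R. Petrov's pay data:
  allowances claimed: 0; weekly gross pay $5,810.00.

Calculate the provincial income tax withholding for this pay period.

$981.65

Provincial Income Tax: taxable = $5,810.00
  $454.34 + 23.86% × ($5,810.00 − $3,600.00) = $454.34 + 23.86% × $2,210.00 = $981.65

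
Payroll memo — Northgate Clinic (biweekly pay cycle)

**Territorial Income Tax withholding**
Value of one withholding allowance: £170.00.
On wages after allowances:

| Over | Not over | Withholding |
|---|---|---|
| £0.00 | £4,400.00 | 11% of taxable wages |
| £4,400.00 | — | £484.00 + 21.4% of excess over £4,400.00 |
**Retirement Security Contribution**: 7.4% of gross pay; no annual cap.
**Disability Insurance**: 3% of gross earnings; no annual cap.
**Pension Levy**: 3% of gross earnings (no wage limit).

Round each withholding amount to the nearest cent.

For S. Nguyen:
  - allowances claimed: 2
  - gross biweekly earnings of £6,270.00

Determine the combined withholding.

Territorial Income Tax: taxable = £6,270.00 − 2×£170.00 = £5,930.00
  £484.00 + 21.4% × (£5,930.00 − £4,400.00) = £484.00 + 21.4% × £1,530.00 = £811.42
Retirement Security Contribution: 7.4% × £6,270.00 = £463.98
Disability Insurance: 3% × £6,270.00 = £188.10
Pension Levy: 3% × £6,270.00 = £188.10
Total: £811.42 + £463.98 + £188.10 + £188.10 = £1,651.60

£1,651.60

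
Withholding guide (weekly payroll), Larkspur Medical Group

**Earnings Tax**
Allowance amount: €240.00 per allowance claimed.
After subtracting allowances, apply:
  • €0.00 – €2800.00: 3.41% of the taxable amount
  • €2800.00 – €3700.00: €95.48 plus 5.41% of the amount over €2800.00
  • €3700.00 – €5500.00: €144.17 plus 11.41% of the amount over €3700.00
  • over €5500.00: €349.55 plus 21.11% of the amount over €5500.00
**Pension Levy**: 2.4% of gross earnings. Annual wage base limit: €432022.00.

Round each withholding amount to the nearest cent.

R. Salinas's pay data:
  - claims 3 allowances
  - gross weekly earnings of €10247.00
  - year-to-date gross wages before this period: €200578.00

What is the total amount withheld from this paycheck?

Earnings Tax: taxable = €10247.00 − 3×€240.00 = €9527.00
  €349.55 + 21.11% × (€9527.00 − €5500.00) = €349.55 + 21.11% × €4027.00 = €1199.65
Pension Levy: 2.4% × €10247.00 = €245.93
Total: €1199.65 + €245.93 = €1445.58

€1445.58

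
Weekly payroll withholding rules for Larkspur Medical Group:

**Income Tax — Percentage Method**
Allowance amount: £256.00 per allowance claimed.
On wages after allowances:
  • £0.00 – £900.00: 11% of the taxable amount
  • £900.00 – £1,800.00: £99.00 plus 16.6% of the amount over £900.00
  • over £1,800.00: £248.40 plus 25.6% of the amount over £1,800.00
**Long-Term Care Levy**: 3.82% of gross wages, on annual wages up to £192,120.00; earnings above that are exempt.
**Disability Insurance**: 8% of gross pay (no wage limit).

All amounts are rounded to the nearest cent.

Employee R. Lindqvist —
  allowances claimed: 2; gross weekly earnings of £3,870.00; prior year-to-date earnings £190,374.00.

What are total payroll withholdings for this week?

Income Tax: taxable = £3,870.00 − 2×£256.00 = £3,358.00
  £248.40 + 25.6% × (£3,358.00 − £1,800.00) = £248.40 + 25.6% × £1,558.00 = £647.25
Long-Term Care Levy: cap £192,120.00 − YTD £190,374.00 = £1,746.00 subject; 3.82% × £1,746.00 = £66.70
Disability Insurance: 8% × £3,870.00 = £309.60
Total: £647.25 + £66.70 + £309.60 = £1,023.55

£1,023.55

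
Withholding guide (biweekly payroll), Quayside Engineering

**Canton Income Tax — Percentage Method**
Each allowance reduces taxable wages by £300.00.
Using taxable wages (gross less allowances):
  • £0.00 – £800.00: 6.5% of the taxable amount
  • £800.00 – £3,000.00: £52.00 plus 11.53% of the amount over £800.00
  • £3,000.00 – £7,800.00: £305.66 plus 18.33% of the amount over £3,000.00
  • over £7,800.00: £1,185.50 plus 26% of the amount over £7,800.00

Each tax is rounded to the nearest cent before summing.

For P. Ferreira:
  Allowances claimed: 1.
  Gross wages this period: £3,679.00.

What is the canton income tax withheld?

£375.13

Canton Income Tax: taxable = £3,679.00 − 1×£300.00 = £3,379.00
  £305.66 + 18.33% × (£3,379.00 − £3,000.00) = £305.66 + 18.33% × £379.00 = £375.13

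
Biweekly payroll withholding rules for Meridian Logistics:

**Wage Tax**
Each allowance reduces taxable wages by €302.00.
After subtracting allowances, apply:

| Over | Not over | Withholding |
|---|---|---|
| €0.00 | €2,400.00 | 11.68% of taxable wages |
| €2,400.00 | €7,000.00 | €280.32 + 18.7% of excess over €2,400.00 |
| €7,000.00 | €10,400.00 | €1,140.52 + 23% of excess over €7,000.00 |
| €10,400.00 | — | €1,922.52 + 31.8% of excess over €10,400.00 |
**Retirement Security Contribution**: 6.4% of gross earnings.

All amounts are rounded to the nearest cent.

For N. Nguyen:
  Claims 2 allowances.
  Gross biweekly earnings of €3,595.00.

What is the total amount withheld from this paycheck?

€620.92

Wage Tax: taxable = €3,595.00 − 2×€302.00 = €2,991.00
  €280.32 + 18.7% × (€2,991.00 − €2,400.00) = €280.32 + 18.7% × €591.00 = €390.84
Retirement Security Contribution: 6.4% × €3,595.00 = €230.08
Total: €390.84 + €230.08 = €620.92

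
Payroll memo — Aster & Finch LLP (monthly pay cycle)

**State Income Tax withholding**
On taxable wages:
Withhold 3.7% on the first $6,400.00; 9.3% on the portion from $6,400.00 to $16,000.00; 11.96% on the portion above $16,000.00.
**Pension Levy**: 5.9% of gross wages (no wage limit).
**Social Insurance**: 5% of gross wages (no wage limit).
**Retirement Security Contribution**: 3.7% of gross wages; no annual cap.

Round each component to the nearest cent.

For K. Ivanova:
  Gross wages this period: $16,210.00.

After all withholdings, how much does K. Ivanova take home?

State Income Tax: taxable = $16,210.00
  $1,129.60 + 11.96% × ($16,210.00 − $16,000.00) = $1,129.60 + 11.96% × $210.00 = $1,154.72
Pension Levy: 5.9% × $16,210.00 = $956.39
Social Insurance: 5% × $16,210.00 = $810.50
Retirement Security Contribution: 3.7% × $16,210.00 = $599.77
Total withheld: $1,154.72 + $956.39 + $810.50 + $599.77 = $3,521.38
Net pay: $16,210.00 − $3,521.38 = $12,688.62

$12,688.62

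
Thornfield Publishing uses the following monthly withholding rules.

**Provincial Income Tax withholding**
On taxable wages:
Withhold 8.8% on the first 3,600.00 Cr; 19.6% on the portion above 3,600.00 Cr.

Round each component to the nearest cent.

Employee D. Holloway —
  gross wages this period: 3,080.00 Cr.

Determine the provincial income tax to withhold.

Provincial Income Tax: taxable = 3,080.00 Cr
  8.8% × 3,080.00 Cr = 271.04 Cr

271.04 Cr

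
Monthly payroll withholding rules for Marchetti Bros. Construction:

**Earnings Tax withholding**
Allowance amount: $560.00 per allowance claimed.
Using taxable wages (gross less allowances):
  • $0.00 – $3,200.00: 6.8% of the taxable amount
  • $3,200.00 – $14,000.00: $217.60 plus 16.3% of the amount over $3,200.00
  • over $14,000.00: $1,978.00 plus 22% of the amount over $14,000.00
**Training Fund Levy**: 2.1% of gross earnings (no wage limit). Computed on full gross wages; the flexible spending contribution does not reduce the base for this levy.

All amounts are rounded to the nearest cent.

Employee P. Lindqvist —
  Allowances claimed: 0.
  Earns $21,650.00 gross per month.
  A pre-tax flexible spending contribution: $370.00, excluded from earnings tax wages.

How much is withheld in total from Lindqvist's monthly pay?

Earnings Tax: taxable = $21,650.00 − $370.00 = $21,280.00
  $1,978.00 + 22% × ($21,280.00 − $14,000.00) = $1,978.00 + 22% × $7,280.00 = $3,579.60
Training Fund Levy: 2.1% × $21,650.00 = $454.65
Total: $3,579.60 + $454.65 = $4,034.25

$4,034.25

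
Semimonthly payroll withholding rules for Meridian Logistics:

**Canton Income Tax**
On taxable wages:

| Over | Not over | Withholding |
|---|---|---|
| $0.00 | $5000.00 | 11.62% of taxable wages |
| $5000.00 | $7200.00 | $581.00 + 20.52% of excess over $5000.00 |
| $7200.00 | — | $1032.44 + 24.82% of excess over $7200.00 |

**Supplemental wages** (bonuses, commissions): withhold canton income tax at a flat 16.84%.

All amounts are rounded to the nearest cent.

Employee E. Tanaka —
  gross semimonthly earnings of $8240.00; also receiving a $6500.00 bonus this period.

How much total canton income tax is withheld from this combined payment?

Canton Income Tax: taxable = $8240.00
  $1032.44 + 24.82% × ($8240.00 − $7200.00) = $1032.44 + 24.82% × $1040.00 = $1290.57
Supplemental (16.84% flat on bonus): 16.84% × $6500.00 = $1094.60
Total canton income tax: $1290.57 + $1094.60 = $2385.17

$2385.17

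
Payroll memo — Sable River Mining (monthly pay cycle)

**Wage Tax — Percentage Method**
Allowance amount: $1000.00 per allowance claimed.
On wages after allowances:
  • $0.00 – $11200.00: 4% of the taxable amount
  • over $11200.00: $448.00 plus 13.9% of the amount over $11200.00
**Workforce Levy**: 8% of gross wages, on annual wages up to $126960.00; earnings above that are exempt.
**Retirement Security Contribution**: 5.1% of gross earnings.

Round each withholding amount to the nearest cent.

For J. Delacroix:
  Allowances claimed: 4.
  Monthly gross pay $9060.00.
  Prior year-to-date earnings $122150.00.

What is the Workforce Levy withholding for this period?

Workforce Levy: cap $126960.00 − YTD $122150.00 = $4810.00 subject; 8% × $4810.00 = $384.80

$384.80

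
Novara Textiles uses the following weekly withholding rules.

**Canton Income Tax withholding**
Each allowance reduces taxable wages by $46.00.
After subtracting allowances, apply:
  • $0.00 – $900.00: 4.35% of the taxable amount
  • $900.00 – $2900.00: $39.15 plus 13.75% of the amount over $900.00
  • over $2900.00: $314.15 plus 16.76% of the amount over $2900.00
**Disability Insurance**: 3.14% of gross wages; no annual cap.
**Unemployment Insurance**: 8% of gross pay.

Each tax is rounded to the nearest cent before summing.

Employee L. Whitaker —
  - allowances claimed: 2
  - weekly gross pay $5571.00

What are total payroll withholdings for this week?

$1367.00

Canton Income Tax: taxable = $5571.00 − 2×$46.00 = $5479.00
  $314.15 + 16.76% × ($5479.00 − $2900.00) = $314.15 + 16.76% × $2579.00 = $746.39
Disability Insurance: 3.14% × $5571.00 = $174.93
Unemployment Insurance: 8% × $5571.00 = $445.68
Total: $746.39 + $174.93 + $445.68 = $1367.00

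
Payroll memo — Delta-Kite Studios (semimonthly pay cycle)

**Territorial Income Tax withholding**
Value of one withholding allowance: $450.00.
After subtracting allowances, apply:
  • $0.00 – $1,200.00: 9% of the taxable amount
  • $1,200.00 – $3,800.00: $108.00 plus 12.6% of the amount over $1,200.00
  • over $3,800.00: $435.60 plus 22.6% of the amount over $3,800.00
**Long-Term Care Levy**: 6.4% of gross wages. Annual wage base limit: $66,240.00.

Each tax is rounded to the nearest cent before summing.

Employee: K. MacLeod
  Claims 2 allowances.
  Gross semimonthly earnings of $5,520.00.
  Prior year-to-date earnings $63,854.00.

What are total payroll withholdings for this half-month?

Territorial Income Tax: taxable = $5,520.00 − 2×$450.00 = $4,620.00
  $435.60 + 22.6% × ($4,620.00 − $3,800.00) = $435.60 + 22.6% × $820.00 = $620.92
Long-Term Care Levy: cap $66,240.00 − YTD $63,854.00 = $2,386.00 subject; 6.4% × $2,386.00 = $152.70
Total: $620.92 + $152.70 = $773.62

$773.62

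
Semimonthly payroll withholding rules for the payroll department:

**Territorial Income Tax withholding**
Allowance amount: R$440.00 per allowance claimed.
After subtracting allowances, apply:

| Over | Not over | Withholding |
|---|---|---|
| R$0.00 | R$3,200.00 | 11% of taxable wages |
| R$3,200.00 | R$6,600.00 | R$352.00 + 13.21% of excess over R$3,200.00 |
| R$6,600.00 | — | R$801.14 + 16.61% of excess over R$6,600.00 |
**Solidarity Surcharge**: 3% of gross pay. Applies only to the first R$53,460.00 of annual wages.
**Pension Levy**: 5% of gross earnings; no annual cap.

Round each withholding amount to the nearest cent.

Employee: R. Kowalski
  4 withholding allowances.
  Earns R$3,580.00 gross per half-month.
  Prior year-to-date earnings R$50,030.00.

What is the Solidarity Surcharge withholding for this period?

R$102.90

Solidarity Surcharge: cap R$53,460.00 − YTD R$50,030.00 = R$3,430.00 subject; 3% × R$3,430.00 = R$102.90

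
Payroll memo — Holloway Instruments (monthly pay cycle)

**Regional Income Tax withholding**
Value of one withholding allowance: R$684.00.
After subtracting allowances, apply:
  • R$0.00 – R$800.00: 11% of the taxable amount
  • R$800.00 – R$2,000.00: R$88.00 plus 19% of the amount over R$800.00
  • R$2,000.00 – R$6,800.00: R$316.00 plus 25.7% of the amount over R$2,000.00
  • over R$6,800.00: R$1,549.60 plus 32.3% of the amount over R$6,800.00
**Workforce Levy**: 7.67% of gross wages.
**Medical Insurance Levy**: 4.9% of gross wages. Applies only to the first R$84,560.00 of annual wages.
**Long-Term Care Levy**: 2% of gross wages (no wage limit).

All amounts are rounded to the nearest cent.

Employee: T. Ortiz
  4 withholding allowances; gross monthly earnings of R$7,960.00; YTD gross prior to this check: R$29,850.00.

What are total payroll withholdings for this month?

R$2,304.34

Regional Income Tax: taxable = R$7,960.00 − 4×R$684.00 = R$5,224.00
  R$316.00 + 25.7% × (R$5,224.00 − R$2,000.00) = R$316.00 + 25.7% × R$3,224.00 = R$1,144.57
Workforce Levy: 7.67% × R$7,960.00 = R$610.53
Medical Insurance Levy: 4.9% × R$7,960.00 = R$390.04
Long-Term Care Levy: 2% × R$7,960.00 = R$159.20
Total: R$1,144.57 + R$610.53 + R$390.04 + R$159.20 = R$2,304.34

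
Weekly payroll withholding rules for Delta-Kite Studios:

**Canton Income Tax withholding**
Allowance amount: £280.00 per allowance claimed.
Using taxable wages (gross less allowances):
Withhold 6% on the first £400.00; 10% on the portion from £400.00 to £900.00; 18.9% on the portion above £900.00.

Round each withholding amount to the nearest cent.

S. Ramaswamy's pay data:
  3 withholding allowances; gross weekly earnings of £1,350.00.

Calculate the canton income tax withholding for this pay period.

Canton Income Tax: taxable = £1,350.00 − 3×£280.00 = £510.00
  £24.00 + 10% × (£510.00 − £400.00) = £24.00 + 10% × £110.00 = £35.00

£35.00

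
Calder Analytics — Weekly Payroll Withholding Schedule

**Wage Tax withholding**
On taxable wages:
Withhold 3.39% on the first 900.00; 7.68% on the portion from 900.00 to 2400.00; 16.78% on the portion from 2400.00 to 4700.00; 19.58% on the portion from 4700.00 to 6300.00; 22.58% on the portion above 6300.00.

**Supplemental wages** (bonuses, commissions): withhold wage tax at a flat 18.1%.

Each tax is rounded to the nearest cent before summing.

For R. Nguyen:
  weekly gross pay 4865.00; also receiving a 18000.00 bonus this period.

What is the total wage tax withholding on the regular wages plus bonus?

Wage Tax: taxable = 4865.00
  531.65 + 19.58% × (4865.00 − 4700.00) = 531.65 + 19.58% × 165.00 = 563.96
Supplemental (18.1% flat on bonus): 18.1% × 18000.00 = 3258.00
Total wage tax: 563.96 + 3258.00 = 3821.96

3821.96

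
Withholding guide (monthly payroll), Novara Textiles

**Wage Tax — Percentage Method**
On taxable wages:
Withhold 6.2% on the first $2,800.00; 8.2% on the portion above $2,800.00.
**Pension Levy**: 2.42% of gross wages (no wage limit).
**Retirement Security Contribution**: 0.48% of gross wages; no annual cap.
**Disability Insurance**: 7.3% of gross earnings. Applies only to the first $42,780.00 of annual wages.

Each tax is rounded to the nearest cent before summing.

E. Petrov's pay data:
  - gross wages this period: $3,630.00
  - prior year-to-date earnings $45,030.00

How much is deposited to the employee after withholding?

$3,283.07

Wage Tax: taxable = $3,630.00
  $173.60 + 8.2% × ($3,630.00 − $2,800.00) = $173.60 + 8.2% × $830.00 = $241.66
Pension Levy: 2.42% × $3,630.00 = $87.85
Retirement Security Contribution: 0.48% × $3,630.00 = $17.42
Disability Insurance: YTD $45,030.00 ≥ cap $42,780.00 → $0.00
Total withheld: $241.66 + $87.85 + $17.42 + $0.00 = $346.93
Net pay: $3,630.00 − $346.93 = $3,283.07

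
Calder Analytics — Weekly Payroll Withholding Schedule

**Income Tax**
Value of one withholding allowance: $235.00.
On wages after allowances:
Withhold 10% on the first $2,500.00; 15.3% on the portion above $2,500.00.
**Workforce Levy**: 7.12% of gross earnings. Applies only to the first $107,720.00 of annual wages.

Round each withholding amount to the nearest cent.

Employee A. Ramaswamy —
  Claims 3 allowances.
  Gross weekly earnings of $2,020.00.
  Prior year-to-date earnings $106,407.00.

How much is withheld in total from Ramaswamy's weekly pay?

Income Tax: taxable = $2,020.00 − 3×$235.00 = $1,315.00
  10% × $1,315.00 = $131.50
Workforce Levy: cap $107,720.00 − YTD $106,407.00 = $1,313.00 subject; 7.12% × $1,313.00 = $93.49
Total: $131.50 + $93.49 = $224.99

$224.99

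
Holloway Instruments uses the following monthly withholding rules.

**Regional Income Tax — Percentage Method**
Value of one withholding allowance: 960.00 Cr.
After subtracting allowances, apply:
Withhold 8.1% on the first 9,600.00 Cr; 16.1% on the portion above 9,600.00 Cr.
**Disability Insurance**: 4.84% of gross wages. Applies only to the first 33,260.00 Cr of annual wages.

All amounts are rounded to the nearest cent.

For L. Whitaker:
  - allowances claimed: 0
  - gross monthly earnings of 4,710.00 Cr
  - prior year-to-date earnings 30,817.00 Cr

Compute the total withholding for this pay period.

499.75 Cr

Regional Income Tax: taxable = 4,710.00 Cr
  8.1% × 4,710.00 Cr = 381.51 Cr
Disability Insurance: cap 33,260.00 Cr − YTD 30,817.00 Cr = 2,443.00 Cr subject; 4.84% × 2,443.00 Cr = 118.24 Cr
Total: 381.51 Cr + 118.24 Cr = 499.75 Cr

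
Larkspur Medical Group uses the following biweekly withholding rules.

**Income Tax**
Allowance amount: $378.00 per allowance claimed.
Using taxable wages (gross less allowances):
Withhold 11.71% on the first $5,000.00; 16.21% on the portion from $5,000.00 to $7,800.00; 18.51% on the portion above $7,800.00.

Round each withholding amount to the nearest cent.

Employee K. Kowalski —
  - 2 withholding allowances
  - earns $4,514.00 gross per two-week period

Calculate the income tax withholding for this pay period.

$440.06

Income Tax: taxable = $4,514.00 − 2×$378.00 = $3,758.00
  11.71% × $3,758.00 = $440.06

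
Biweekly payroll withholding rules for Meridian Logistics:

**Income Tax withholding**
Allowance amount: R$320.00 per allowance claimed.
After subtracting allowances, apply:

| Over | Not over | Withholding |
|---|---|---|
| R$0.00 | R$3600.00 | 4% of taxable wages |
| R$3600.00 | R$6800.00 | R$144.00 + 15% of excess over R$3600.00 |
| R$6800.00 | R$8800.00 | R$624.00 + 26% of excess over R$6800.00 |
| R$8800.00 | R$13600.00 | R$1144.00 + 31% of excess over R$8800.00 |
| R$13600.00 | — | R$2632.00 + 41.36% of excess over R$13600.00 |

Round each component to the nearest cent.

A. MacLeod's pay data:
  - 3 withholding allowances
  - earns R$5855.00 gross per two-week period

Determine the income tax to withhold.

Income Tax: taxable = R$5855.00 − 3×R$320.00 = R$4895.00
  R$144.00 + 15% × (R$4895.00 − R$3600.00) = R$144.00 + 15% × R$1295.00 = R$338.25

R$338.25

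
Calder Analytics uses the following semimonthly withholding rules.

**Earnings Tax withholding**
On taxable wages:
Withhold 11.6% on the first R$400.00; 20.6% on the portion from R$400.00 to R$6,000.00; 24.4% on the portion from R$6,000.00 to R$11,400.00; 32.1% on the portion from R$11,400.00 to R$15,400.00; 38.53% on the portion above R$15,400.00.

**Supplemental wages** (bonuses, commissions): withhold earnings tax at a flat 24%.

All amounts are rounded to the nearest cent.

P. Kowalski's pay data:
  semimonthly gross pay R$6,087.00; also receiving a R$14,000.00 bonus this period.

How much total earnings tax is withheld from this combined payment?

Earnings Tax: taxable = R$6,087.00
  R$1,200.00 + 24.4% × (R$6,087.00 − R$6,000.00) = R$1,200.00 + 24.4% × R$87.00 = R$1,221.23
Supplemental (24% flat on bonus): 24% × R$14,000.00 = R$3,360.00
Total earnings tax: R$1,221.23 + R$3,360.00 = R$4,581.23

R$4,581.23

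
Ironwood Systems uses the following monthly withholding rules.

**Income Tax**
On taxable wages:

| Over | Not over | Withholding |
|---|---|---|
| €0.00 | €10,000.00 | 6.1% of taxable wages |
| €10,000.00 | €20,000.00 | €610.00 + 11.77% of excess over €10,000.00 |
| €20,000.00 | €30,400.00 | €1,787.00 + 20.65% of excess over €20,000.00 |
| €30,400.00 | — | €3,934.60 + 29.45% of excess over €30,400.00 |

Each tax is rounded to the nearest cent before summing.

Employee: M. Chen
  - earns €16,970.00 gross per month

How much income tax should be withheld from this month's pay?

Income Tax: taxable = €16,970.00
  €610.00 + 11.77% × (€16,970.00 − €10,000.00) = €610.00 + 11.77% × €6,970.00 = €1,430.37

€1,430.37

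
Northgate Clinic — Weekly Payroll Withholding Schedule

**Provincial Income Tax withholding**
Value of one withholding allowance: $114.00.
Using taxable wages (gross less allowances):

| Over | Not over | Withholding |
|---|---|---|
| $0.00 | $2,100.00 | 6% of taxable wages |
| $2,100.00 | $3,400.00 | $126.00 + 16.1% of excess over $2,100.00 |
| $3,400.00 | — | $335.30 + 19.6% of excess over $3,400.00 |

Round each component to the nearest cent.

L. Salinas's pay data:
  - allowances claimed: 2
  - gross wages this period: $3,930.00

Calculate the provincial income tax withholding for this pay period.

$394.49

Provincial Income Tax: taxable = $3,930.00 − 2×$114.00 = $3,702.00
  $335.30 + 19.6% × ($3,702.00 − $3,400.00) = $335.30 + 19.6% × $302.00 = $394.49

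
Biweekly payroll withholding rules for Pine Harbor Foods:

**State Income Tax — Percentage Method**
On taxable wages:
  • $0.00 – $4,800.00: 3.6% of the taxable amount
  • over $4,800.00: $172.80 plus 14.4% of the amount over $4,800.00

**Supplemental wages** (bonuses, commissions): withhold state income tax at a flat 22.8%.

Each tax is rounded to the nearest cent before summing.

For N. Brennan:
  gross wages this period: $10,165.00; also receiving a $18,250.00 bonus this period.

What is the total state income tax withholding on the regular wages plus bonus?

$5,106.36

State Income Tax: taxable = $10,165.00
  $172.80 + 14.4% × ($10,165.00 − $4,800.00) = $172.80 + 14.4% × $5,365.00 = $945.36
Supplemental (22.8% flat on bonus): 22.8% × $18,250.00 = $4,161.00
Total state income tax: $945.36 + $4,161.00 = $5,106.36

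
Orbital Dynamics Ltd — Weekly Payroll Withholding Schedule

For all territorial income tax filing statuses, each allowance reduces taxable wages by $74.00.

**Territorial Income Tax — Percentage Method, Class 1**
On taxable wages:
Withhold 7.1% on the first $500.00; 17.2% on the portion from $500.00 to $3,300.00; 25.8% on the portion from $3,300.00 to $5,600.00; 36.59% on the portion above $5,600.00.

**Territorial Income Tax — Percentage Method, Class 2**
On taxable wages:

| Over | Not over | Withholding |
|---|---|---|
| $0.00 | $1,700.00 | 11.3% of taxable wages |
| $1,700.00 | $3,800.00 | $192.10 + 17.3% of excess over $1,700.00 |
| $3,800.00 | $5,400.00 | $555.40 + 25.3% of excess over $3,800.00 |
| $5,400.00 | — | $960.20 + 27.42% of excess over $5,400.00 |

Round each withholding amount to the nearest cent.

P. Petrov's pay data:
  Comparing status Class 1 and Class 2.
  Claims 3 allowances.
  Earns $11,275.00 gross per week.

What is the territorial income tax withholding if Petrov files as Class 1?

$3,105.75

Territorial Income Tax (Class 1): taxable = $11,275.00 − 3×$74.00 = $11,053.00
  $1,110.50 + 36.59% × ($11,053.00 − $5,600.00) = $1,110.50 + 36.59% × $5,453.00 = $3,105.75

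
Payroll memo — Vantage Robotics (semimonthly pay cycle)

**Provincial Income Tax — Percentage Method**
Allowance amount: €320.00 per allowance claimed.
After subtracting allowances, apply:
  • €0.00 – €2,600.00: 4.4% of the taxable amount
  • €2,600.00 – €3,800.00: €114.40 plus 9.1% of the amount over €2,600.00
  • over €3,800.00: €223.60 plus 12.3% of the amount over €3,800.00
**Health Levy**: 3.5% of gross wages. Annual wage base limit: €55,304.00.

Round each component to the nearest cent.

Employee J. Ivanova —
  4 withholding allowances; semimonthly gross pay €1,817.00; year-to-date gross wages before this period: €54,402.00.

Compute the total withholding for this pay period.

€55.20

Provincial Income Tax: taxable = €1,817.00 − 4×€320.00 = €537.00
  4.4% × €537.00 = €23.63
Health Levy: cap €55,304.00 − YTD €54,402.00 = €902.00 subject; 3.5% × €902.00 = €31.57
Total: €23.63 + €31.57 = €55.20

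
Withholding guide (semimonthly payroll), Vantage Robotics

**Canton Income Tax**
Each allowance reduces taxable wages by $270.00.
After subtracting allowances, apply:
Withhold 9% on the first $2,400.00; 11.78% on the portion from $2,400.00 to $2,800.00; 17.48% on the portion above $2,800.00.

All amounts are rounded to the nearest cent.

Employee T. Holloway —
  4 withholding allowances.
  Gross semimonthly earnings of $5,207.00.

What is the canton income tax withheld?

Canton Income Tax: taxable = $5,207.00 − 4×$270.00 = $4,127.00
  $263.12 + 17.48% × ($4,127.00 − $2,800.00) = $263.12 + 17.48% × $1,327.00 = $495.08

$495.08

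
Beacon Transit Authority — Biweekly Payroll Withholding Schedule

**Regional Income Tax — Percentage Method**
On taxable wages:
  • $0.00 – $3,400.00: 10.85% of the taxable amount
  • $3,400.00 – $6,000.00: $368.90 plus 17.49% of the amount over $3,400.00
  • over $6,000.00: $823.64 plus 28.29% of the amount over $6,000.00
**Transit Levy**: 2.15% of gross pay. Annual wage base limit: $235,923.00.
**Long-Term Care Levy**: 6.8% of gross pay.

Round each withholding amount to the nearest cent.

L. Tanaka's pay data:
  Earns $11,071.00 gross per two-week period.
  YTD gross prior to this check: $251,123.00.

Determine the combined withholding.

$3,011.06

Regional Income Tax: taxable = $11,071.00
  $823.64 + 28.29% × ($11,071.00 − $6,000.00) = $823.64 + 28.29% × $5,071.00 = $2,258.23
Transit Levy: YTD $251,123.00 ≥ cap $235,923.00 → $0.00
Long-Term Care Levy: 6.8% × $11,071.00 = $752.83
Total: $2,258.23 + $0.00 + $752.83 = $3,011.06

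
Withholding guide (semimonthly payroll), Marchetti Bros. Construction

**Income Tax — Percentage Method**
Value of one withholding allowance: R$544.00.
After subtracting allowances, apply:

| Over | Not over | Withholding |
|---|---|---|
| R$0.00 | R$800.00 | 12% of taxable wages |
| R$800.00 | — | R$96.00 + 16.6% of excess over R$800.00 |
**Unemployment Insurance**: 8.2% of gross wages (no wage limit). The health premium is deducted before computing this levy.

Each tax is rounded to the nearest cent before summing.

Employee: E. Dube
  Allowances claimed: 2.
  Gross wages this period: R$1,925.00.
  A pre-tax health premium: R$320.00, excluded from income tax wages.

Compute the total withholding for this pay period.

R$193.65

Income Tax: taxable = R$1,925.00 − R$320.00 − 2×R$544.00 = R$517.00
  12% × R$517.00 = R$62.04
Unemployment Insurance: 8.2% × R$1,605.00 = R$131.61
Total: R$62.04 + R$131.61 = R$193.65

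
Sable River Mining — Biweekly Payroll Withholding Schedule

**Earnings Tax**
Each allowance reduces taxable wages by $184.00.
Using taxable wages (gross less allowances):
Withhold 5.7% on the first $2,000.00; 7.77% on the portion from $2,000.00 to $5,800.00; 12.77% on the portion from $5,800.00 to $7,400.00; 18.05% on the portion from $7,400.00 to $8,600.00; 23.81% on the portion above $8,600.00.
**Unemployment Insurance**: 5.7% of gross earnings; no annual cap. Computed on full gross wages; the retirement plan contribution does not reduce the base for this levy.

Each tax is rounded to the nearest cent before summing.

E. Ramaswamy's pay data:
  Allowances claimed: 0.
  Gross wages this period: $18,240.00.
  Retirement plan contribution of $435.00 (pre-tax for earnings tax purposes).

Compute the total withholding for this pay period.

Earnings Tax: taxable = $18,240.00 − $435.00 = $17,805.00
  $830.18 + 23.81% × ($17,805.00 − $8,600.00) = $830.18 + 23.81% × $9,205.00 = $3,021.89
Unemployment Insurance: 5.7% × $18,240.00 = $1,039.68
Total: $3,021.89 + $1,039.68 = $4,061.57

$4,061.57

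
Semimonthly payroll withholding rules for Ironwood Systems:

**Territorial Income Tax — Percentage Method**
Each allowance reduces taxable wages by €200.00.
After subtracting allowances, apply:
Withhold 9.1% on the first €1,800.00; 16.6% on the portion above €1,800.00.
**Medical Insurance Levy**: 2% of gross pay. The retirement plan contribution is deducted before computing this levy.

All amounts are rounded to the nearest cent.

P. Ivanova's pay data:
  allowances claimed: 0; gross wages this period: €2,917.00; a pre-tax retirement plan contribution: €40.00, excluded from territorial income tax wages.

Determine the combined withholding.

€400.12

Territorial Income Tax: taxable = €2,917.00 − €40.00 = €2,877.00
  €163.80 + 16.6% × (€2,877.00 − €1,800.00) = €163.80 + 16.6% × €1,077.00 = €342.58
Medical Insurance Levy: 2% × €2,877.00 = €57.54
Total: €342.58 + €57.54 = €400.12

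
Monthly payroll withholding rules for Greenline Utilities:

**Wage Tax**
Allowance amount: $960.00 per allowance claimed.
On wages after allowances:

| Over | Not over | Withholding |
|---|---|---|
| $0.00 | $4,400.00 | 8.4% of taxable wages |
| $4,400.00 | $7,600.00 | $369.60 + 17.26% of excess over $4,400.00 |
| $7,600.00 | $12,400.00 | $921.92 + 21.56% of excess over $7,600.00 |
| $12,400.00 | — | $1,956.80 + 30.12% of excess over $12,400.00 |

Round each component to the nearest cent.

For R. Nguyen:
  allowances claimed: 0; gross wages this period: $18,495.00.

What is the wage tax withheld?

Wage Tax: taxable = $18,495.00
  $1,956.80 + 30.12% × ($18,495.00 − $12,400.00) = $1,956.80 + 30.12% × $6,095.00 = $3,792.61

$3,792.61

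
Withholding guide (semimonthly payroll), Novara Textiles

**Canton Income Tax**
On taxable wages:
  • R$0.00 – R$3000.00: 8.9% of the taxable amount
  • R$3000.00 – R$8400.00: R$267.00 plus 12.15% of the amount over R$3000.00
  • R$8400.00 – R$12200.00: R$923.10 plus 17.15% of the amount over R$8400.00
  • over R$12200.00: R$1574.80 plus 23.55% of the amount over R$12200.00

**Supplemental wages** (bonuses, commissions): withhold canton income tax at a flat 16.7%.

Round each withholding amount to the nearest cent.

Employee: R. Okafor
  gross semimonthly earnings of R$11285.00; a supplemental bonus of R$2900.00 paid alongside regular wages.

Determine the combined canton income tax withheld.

R$1902.18

Canton Income Tax: taxable = R$11285.00
  R$923.10 + 17.15% × (R$11285.00 − R$8400.00) = R$923.10 + 17.15% × R$2885.00 = R$1417.88
Supplemental (16.7% flat on bonus): 16.7% × R$2900.00 = R$484.30
Total canton income tax: R$1417.88 + R$484.30 = R$1902.18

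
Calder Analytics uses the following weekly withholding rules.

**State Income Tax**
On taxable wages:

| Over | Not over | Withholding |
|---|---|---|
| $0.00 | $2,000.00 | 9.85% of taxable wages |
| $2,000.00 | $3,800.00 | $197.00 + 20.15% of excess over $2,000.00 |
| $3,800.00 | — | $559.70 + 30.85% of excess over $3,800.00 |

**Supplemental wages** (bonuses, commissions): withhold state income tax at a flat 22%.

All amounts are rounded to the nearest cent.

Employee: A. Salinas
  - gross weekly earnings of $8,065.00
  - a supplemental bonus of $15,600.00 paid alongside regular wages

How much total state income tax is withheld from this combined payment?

$5,307.45

State Income Tax: taxable = $8,065.00
  $559.70 + 30.85% × ($8,065.00 − $3,800.00) = $559.70 + 30.85% × $4,265.00 = $1,875.45
Supplemental (22% flat on bonus): 22% × $15,600.00 = $3,432.00
Total state income tax: $1,875.45 + $3,432.00 = $5,307.45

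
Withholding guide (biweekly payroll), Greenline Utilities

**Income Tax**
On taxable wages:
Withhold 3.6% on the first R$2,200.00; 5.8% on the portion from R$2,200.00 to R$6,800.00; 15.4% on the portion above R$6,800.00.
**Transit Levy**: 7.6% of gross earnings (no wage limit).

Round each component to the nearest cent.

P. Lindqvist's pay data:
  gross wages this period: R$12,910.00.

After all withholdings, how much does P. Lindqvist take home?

R$10,641.90

Income Tax: taxable = R$12,910.00
  R$346.00 + 15.4% × (R$12,910.00 − R$6,800.00) = R$346.00 + 15.4% × R$6,110.00 = R$1,286.94
Transit Levy: 7.6% × R$12,910.00 = R$981.16
Total withheld: R$1,286.94 + R$981.16 = R$2,268.10
Net pay: R$12,910.00 − R$2,268.10 = R$10,641.90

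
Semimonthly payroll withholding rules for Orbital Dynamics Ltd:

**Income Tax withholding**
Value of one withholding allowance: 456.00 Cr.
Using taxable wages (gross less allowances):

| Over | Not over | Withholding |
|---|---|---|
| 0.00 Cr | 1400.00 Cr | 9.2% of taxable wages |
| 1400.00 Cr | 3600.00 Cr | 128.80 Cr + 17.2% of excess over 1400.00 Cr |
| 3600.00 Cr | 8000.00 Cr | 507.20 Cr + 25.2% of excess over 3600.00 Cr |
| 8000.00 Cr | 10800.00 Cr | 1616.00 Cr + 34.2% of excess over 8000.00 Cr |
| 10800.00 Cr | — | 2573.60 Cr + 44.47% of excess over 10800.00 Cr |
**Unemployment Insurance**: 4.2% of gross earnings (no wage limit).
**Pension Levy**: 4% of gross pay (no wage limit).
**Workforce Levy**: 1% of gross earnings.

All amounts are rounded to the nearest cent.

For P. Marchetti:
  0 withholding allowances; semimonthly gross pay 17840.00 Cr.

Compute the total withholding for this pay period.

Income Tax: taxable = 17840.00 Cr
  2573.60 Cr + 44.47% × (17840.00 Cr − 10800.00 Cr) = 2573.60 Cr + 44.47% × 7040.00 Cr = 5704.29 Cr
Unemployment Insurance: 4.2% × 17840.00 Cr = 749.28 Cr
Pension Levy: 4% × 17840.00 Cr = 713.60 Cr
Workforce Levy: 1% × 17840.00 Cr = 178.40 Cr
Total: 5704.29 Cr + 749.28 Cr + 713.60 Cr + 178.40 Cr = 7345.57 Cr

7345.57 Cr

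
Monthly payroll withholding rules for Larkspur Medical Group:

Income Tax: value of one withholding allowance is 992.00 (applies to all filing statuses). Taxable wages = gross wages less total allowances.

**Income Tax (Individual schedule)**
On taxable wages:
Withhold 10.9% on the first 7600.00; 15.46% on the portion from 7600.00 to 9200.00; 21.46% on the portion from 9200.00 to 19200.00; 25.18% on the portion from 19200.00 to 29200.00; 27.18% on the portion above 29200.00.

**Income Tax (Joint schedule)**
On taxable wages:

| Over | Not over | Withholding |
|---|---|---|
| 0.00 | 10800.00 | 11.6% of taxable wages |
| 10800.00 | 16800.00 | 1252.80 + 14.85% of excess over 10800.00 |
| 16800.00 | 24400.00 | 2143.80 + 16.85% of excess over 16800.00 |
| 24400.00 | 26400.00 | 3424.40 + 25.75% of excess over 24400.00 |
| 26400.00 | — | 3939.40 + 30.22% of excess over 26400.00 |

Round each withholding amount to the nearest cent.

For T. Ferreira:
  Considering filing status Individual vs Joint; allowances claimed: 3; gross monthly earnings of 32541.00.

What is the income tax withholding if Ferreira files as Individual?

5838.97

Income Tax (Individual): taxable = 32541.00 − 3×992.00 = 29565.00
  5739.76 + 27.18% × (29565.00 − 29200.00) = 5739.76 + 27.18% × 365.00 = 5838.97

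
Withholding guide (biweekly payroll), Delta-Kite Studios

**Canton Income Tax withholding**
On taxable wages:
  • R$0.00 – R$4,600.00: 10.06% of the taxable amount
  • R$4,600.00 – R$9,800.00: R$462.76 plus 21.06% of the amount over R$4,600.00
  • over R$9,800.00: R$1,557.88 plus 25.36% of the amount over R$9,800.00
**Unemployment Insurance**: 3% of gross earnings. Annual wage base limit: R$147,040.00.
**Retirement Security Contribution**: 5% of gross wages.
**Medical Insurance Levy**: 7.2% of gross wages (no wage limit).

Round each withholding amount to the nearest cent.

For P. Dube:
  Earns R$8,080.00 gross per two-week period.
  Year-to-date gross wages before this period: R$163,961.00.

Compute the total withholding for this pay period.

R$2,181.41

Canton Income Tax: taxable = R$8,080.00
  R$462.76 + 21.06% × (R$8,080.00 − R$4,600.00) = R$462.76 + 21.06% × R$3,480.00 = R$1,195.65
Unemployment Insurance: YTD R$163,961.00 ≥ cap R$147,040.00 → R$0.00
Retirement Security Contribution: 5% × R$8,080.00 = R$404.00
Medical Insurance Levy: 7.2% × R$8,080.00 = R$581.76
Total: R$1,195.65 + R$0.00 + R$404.00 + R$581.76 = R$2,181.41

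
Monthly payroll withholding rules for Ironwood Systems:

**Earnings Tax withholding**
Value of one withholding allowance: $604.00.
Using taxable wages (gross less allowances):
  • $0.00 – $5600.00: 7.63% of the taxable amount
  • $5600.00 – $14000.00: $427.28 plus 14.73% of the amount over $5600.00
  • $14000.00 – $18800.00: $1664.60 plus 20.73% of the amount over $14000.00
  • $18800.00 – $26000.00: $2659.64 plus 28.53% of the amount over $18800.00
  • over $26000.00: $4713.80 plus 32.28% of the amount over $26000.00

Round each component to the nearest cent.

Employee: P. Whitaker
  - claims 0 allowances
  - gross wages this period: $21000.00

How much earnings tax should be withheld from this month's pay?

Earnings Tax: taxable = $21000.00
  $2659.64 + 28.53% × ($21000.00 − $18800.00) = $2659.64 + 28.53% × $2200.00 = $3287.30

$3287.30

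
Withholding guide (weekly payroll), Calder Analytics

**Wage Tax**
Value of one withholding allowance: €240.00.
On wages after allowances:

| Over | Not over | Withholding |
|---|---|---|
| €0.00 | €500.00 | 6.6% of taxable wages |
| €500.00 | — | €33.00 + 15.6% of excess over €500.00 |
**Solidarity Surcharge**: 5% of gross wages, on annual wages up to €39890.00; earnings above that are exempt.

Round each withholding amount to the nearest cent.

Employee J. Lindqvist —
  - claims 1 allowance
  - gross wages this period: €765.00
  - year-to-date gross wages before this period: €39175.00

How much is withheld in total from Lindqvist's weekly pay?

Wage Tax: taxable = €765.00 − 1×€240.00 = €525.00
  €33.00 + 15.6% × (€525.00 − €500.00) = €33.00 + 15.6% × €25.00 = €36.90
Solidarity Surcharge: cap €39890.00 − YTD €39175.00 = €715.00 subject; 5% × €715.00 = €35.75
Total: €36.90 + €35.75 = €72.65

€72.65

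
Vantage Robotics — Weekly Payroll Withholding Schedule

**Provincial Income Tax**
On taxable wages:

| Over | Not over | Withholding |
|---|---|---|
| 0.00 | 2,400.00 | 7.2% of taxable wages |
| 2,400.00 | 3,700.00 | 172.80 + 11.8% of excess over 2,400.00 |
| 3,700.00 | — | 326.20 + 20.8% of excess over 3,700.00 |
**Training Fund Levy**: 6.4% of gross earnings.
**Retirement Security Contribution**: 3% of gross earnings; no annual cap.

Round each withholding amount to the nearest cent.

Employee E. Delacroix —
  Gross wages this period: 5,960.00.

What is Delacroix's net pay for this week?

4,603.48

Provincial Income Tax: taxable = 5,960.00
  326.20 + 20.8% × (5,960.00 − 3,700.00) = 326.20 + 20.8% × 2,260.00 = 796.28
Training Fund Levy: 6.4% × 5,960.00 = 381.44
Retirement Security Contribution: 3% × 5,960.00 = 178.80
Total withheld: 796.28 + 381.44 + 178.80 = 1,356.52
Net pay: 5,960.00 − 1,356.52 = 4,603.48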